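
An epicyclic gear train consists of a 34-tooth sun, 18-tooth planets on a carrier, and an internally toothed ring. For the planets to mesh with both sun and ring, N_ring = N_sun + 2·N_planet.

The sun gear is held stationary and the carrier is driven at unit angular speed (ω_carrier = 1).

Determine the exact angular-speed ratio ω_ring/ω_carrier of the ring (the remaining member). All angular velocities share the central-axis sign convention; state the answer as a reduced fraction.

N_ring = 34 + 2·18 = 70
34(ω_s−ω_c) = −70(ω_r−ω_c),  ω_s=0, ω_c=1
ω_r = 1 − (34/70)(0−1) = 52/35
ω_r/ω_c = 52/35

52/35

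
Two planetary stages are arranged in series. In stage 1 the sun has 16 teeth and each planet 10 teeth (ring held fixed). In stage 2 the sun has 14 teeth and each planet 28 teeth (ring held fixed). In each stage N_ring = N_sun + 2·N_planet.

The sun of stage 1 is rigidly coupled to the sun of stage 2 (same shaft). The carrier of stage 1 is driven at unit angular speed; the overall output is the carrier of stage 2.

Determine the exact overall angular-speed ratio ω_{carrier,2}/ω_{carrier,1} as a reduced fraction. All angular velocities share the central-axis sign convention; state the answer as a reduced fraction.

13/24

Stage 1: N_ring = 16 + 2·10 = 36
Stage 1: 16(ω_s−ω_c) = −36(ω_r−ω_c),  ω_r=0, ω_c=1
Stage 1: ω_s = 1 − (36/16)(0−1) = 13/4
  ⇒ ω_s¹/ω_c¹ = 13/4
Stage 2: N_ring = 14 + 2·28 = 70
Stage 2: 14(ω_s−ω_c) = −70(ω_r−ω_c),  ω_r=0, ω_s=1
Stage 2: 14(1−ω_c) = −70(0−ω_c)  ⇒  84ω_c = 14  ⇒  ω_c = 1/6
  ⇒ ω_c²/ω_s² = 1/6
Coupling ω_s² = ω_s¹ ⇒ overall = 13/4 × 1/6 = 13/24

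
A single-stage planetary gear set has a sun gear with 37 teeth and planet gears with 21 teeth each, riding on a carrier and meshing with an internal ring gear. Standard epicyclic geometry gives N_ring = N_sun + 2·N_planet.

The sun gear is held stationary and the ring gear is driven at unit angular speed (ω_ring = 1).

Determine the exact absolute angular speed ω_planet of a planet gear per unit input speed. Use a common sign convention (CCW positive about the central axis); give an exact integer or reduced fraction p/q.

N_ring = 37 + 2·21 = 79
37(ω_s−ω_c) = −79(ω_r−ω_c),  ω_s=0, ω_r=1
37(0−ω_c) = −79(1−ω_c)  ⇒  116ω_c = 79  ⇒  ω_c = 79/116
sun–planet: 37·(0−79/116) = −21·(ω_p−ω_c)  ⇒  ω_p−ω_c = −(37/21)·(-79/116) = 2923/2436
ω_p = 79/116 + 2923/2436 = 79/42

79/42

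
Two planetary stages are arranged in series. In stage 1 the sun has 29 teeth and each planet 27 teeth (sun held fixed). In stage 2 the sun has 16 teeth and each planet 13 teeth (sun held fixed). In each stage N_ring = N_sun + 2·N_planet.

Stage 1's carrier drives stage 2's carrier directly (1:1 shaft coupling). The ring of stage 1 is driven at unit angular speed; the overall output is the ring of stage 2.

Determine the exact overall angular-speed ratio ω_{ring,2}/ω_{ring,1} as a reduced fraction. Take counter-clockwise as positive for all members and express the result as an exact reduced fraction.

Stage 1: N_ring = 29 + 2·27 = 83
Stage 1: 29(ω_s−ω_c) = −83(ω_r−ω_c),  ω_s=0, ω_r=1
Stage 1: 29(0−ω_c) = −83(1−ω_c)  ⇒  112ω_c = 83  ⇒  ω_c = 83/112
  ⇒ ω_c¹/ω_r¹ = 83/112
Stage 2: N_ring = 16 + 2·13 = 42
Stage 2: 16(ω_s−ω_c) = −42(ω_r−ω_c),  ω_s=0, ω_c=1
Stage 2: ω_r = 1 − (16/42)(0−1) = 29/21
  ⇒ ω_r²/ω_c² = 29/21
Coupling ω_c² = ω_c¹ ⇒ overall = 83/112 × 29/21 = 2407/2352

2407/2352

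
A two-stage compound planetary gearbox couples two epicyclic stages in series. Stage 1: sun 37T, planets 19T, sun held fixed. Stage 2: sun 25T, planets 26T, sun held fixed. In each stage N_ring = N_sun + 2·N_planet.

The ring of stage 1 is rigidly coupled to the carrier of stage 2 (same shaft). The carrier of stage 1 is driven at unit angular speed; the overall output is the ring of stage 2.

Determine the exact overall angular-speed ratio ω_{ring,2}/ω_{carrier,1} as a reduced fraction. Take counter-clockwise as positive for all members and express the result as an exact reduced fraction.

544/275

Stage 1: N_ring = 37 + 2·19 = 75
Stage 1: 37(ω_s−ω_c) = −75(ω_r−ω_c),  ω_s=0, ω_c=1
Stage 1: ω_r = 1 − (37/75)(0−1) = 112/75
  ⇒ ω_r¹/ω_c¹ = 112/75
Stage 2: N_ring = 25 + 2·26 = 77
Stage 2: 25(ω_s−ω_c) = −77(ω_r−ω_c),  ω_s=0, ω_c=1
Stage 2: ω_r = 1 − (25/77)(0−1) = 102/77
  ⇒ ω_r²/ω_c² = 102/77
Coupling ω_c² = ω_r¹ ⇒ overall = 112/75 × 102/77 = 544/275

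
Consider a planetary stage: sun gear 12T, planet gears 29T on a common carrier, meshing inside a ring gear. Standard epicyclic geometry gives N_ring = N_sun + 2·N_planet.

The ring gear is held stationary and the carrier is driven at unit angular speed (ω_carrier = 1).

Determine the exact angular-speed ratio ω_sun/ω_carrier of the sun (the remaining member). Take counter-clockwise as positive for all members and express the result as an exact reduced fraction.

41/6

N_ring = 12 + 2·29 = 70
12(ω_s−ω_c) = −70(ω_r−ω_c),  ω_r=0, ω_c=1
ω_s = 1 − (70/12)(0−1) = 41/6
ω_s/ω_c = 41/6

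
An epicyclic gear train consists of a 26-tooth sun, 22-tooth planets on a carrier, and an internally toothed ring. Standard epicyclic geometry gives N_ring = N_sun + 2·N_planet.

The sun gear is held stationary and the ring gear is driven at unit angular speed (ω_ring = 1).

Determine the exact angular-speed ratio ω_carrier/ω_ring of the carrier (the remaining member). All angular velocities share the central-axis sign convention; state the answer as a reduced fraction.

35/48

N_ring = 26 + 2·22 = 70
26(ω_s−ω_c) = −70(ω_r−ω_c),  ω_s=0, ω_r=1
26(0−ω_c) = −70(1−ω_c)  ⇒  96ω_c = 70  ⇒  ω_c = 35/48
ω_c/ω_r = 35/48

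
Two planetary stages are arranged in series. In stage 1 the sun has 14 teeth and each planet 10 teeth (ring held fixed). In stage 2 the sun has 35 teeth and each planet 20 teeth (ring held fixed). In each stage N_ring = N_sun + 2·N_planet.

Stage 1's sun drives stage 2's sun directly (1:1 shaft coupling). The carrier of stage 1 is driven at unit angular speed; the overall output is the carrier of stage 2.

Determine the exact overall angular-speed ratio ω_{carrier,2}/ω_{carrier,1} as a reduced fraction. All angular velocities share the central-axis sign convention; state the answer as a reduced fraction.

Stage 1: N_ring = 14 + 2·10 = 34
Stage 1: 14(ω_s−ω_c) = −34(ω_r−ω_c),  ω_r=0, ω_c=1
Stage 1: ω_s = 1 − (34/14)(0−1) = 24/7
  ⇒ ω_s¹/ω_c¹ = 24/7
Stage 2: N_ring = 35 + 2·20 = 75
Stage 2: 35(ω_s−ω_c) = −75(ω_r−ω_c),  ω_r=0, ω_s=1
Stage 2: 35(1−ω_c) = −75(0−ω_c)  ⇒  110ω_c = 35  ⇒  ω_c = 7/22
  ⇒ ω_c²/ω_s² = 7/22
Coupling ω_s² = ω_s¹ ⇒ overall = 24/7 × 7/22 = 12/11

12/11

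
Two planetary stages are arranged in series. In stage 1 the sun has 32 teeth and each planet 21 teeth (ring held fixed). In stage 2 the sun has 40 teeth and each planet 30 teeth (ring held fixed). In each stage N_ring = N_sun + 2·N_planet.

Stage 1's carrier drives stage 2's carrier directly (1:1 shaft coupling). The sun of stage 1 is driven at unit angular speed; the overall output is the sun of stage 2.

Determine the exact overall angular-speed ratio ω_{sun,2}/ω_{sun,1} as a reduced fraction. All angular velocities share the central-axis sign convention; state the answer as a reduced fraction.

Stage 1: N_ring = 32 + 2·21 = 74
Stage 1: 32(ω_s−ω_c) = −74(ω_r−ω_c),  ω_r=0, ω_s=1
Stage 1: 32(1−ω_c) = −74(0−ω_c)  ⇒  106ω_c = 32  ⇒  ω_c = 16/53
  ⇒ ω_c¹/ω_s¹ = 16/53
Stage 2: N_ring = 40 + 2·30 = 100
Stage 2: 40(ω_s−ω_c) = −100(ω_r−ω_c),  ω_r=0, ω_c=1
Stage 2: ω_s = 1 − (100/40)(0−1) = 7/2
  ⇒ ω_s²/ω_c² = 7/2
Coupling ω_c² = ω_c¹ ⇒ overall = 16/53 × 7/2 = 56/53

56/53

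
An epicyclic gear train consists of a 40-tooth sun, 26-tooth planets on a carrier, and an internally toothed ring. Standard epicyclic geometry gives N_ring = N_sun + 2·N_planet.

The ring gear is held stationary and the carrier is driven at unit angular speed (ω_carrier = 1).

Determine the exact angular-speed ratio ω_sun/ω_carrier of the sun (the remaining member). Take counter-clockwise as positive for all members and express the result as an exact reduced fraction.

N_ring = 40 + 2·26 = 92
40(ω_s−ω_c) = −92(ω_r−ω_c),  ω_r=0, ω_c=1
ω_s = 1 − (92/40)(0−1) = 33/10
ω_s/ω_c = 33/10

33/10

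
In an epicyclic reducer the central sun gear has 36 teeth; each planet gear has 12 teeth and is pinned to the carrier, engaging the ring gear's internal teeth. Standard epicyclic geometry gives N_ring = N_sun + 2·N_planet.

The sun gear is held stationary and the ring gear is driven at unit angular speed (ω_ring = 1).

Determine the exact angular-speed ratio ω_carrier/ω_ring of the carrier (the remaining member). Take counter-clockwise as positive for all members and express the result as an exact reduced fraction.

N_ring = 36 + 2·12 = 60
36(ω_s−ω_c) = −60(ω_r−ω_c),  ω_s=0, ω_r=1
36(0−ω_c) = −60(1−ω_c)  ⇒  96ω_c = 60  ⇒  ω_c = 5/8
ω_c/ω_r = 5/8

5/8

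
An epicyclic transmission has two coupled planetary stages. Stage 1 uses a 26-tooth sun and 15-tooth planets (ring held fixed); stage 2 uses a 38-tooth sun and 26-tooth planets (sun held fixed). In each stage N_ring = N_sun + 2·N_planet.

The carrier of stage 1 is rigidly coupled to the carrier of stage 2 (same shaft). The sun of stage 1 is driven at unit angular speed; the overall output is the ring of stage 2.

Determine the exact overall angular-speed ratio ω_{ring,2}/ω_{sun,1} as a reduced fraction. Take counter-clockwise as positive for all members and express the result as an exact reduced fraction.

Stage 1: N_ring = 26 + 2·15 = 56
Stage 1: 26(ω_s−ω_c) = −56(ω_r−ω_c),  ω_r=0, ω_s=1
Stage 1: 26(1−ω_c) = −56(0−ω_c)  ⇒  82ω_c = 26  ⇒  ω_c = 13/41
  ⇒ ω_c¹/ω_s¹ = 13/41
Stage 2: N_ring = 38 + 2·26 = 90
Stage 2: 38(ω_s−ω_c) = −90(ω_r−ω_c),  ω_s=0, ω_c=1
Stage 2: ω_r = 1 − (38/90)(0−1) = 64/45
  ⇒ ω_r²/ω_c² = 64/45
Coupling ω_c² = ω_c¹ ⇒ overall = 13/41 × 64/45 = 832/1845

832/1845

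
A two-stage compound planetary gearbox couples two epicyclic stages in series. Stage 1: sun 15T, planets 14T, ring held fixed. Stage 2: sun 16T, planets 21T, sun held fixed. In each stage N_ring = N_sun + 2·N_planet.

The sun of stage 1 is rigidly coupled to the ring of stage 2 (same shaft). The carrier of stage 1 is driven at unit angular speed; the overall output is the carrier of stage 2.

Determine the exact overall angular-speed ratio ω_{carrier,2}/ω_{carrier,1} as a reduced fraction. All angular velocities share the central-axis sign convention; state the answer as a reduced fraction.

1682/555

Stage 1: N_ring = 15 + 2·14 = 43
Stage 1: 15(ω_s−ω_c) = −43(ω_r−ω_c),  ω_r=0, ω_c=1
Stage 1: ω_s = 1 − (43/15)(0−1) = 58/15
  ⇒ ω_s¹/ω_c¹ = 58/15
Stage 2: N_ring = 16 + 2·21 = 58
Stage 2: 16(ω_s−ω_c) = −58(ω_r−ω_c),  ω_s=0, ω_r=1
Stage 2: 16(0−ω_c) = −58(1−ω_c)  ⇒  74ω_c = 58  ⇒  ω_c = 29/37
  ⇒ ω_c²/ω_r² = 29/37
Coupling ω_r² = ω_s¹ ⇒ overall = 58/15 × 29/37 = 1682/555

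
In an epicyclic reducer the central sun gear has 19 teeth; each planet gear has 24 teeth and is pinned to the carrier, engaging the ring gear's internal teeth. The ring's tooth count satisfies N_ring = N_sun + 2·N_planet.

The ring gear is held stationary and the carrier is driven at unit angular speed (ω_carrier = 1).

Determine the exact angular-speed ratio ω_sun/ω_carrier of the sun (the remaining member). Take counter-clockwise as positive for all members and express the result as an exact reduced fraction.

86/19

N_ring = 19 + 2·24 = 67
19(ω_s−ω_c) = −67(ω_r−ω_c),  ω_r=0, ω_c=1
ω_s = 1 − (67/19)(0−1) = 86/19
ω_s/ω_c = 86/19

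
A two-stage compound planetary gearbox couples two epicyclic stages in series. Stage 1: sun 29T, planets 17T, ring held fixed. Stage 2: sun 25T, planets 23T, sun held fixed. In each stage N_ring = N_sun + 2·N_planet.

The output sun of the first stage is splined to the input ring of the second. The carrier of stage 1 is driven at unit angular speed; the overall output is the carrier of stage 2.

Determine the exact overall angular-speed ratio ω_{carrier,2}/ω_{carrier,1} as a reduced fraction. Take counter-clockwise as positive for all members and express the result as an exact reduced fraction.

1633/696

Stage 1: N_ring = 29 + 2·17 = 63
Stage 1: 29(ω_s−ω_c) = −63(ω_r−ω_c),  ω_r=0, ω_c=1
Stage 1: ω_s = 1 − (63/29)(0−1) = 92/29
  ⇒ ω_s¹/ω_c¹ = 92/29
Stage 2: N_ring = 25 + 2·23 = 71
Stage 2: 25(ω_s−ω_c) = −71(ω_r−ω_c),  ω_s=0, ω_r=1
Stage 2: 25(0−ω_c) = −71(1−ω_c)  ⇒  96ω_c = 71  ⇒  ω_c = 71/96
  ⇒ ω_c²/ω_r² = 71/96
Coupling ω_r² = ω_s¹ ⇒ overall = 92/29 × 71/96 = 1633/696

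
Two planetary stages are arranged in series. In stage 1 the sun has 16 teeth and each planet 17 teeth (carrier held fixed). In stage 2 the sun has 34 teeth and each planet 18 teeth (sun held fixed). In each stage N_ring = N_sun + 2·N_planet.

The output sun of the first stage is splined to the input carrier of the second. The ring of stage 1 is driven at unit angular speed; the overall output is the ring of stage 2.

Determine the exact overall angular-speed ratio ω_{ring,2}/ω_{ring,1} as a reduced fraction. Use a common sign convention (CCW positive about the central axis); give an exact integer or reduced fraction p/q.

-65/14

Stage 1: N_ring = 16 + 2·17 = 50
Stage 1: 16(ω_s−ω_c) = −50(ω_r−ω_c),  ω_c=0, ω_r=1
Stage 1: ω_s = 0 − (50/16)(1−0) = -25/8
  ⇒ ω_s¹/ω_r¹ = -25/8
Stage 2: N_ring = 34 + 2·18 = 70
Stage 2: 34(ω_s−ω_c) = −70(ω_r−ω_c),  ω_s=0, ω_c=1
Stage 2: ω_r = 1 − (34/70)(0−1) = 52/35
  ⇒ ω_r²/ω_c² = 52/35
Coupling ω_c² = ω_s¹ ⇒ overall = -25/8 × 52/35 = -65/14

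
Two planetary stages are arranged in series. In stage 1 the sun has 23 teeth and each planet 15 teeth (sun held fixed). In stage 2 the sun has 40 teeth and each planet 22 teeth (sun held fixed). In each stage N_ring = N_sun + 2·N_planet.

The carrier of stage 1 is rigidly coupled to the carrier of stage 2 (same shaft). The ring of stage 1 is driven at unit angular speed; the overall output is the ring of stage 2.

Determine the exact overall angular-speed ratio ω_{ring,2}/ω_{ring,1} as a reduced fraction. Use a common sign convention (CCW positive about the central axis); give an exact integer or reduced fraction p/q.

Stage 1: N_ring = 23 + 2·15 = 53
Stage 1: 23(ω_s−ω_c) = −53(ω_r−ω_c),  ω_s=0, ω_r=1
Stage 1: 23(0−ω_c) = −53(1−ω_c)  ⇒  76ω_c = 53  ⇒  ω_c = 53/76
  ⇒ ω_c¹/ω_r¹ = 53/76
Stage 2: N_ring = 40 + 2·22 = 84
Stage 2: 40(ω_s−ω_c) = −84(ω_r−ω_c),  ω_s=0, ω_c=1
Stage 2: ω_r = 1 − (40/84)(0−1) = 31/21
  ⇒ ω_r²/ω_c² = 31/21
Coupling ω_c² = ω_c¹ ⇒ overall = 53/76 × 31/21 = 1643/1596

1643/1596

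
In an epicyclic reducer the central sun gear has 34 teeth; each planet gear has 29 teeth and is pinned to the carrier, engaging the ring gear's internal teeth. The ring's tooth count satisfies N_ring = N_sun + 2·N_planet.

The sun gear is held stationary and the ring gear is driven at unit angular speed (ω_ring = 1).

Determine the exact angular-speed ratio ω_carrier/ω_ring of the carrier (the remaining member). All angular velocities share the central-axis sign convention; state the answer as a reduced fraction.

46/63

N_ring = 34 + 2·29 = 92
34(ω_s−ω_c) = −92(ω_r−ω_c),  ω_s=0, ω_r=1
34(0−ω_c) = −92(1−ω_c)  ⇒  126ω_c = 92  ⇒  ω_c = 46/63
ω_c/ω_r = 46/63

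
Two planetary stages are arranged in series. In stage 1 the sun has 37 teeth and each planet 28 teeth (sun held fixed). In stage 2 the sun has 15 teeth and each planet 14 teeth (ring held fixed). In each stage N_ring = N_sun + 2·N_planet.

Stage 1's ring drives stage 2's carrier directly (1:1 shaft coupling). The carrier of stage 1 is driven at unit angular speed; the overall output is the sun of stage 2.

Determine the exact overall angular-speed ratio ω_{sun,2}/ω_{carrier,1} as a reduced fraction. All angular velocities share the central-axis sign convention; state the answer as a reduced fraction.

1508/279

Stage 1: N_ring = 37 + 2·28 = 93
Stage 1: 37(ω_s−ω_c) = −93(ω_r−ω_c),  ω_s=0, ω_c=1
Stage 1: ω_r = 1 − (37/93)(0−1) = 130/93
  ⇒ ω_r¹/ω_c¹ = 130/93
Stage 2: N_ring = 15 + 2·14 = 43
Stage 2: 15(ω_s−ω_c) = −43(ω_r−ω_c),  ω_r=0, ω_c=1
Stage 2: ω_s = 1 − (43/15)(0−1) = 58/15
  ⇒ ω_s²/ω_c² = 58/15
Coupling ω_c² = ω_r¹ ⇒ overall = 130/93 × 58/15 = 1508/279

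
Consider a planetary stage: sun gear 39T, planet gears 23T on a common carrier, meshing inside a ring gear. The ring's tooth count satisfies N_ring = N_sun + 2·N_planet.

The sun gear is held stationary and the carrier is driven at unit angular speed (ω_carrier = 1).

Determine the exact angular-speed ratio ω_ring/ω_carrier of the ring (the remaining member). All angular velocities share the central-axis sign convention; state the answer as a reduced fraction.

124/85

N_ring = 39 + 2·23 = 85
39(ω_s−ω_c) = −85(ω_r−ω_c),  ω_s=0, ω_c=1
ω_r = 1 − (39/85)(0−1) = 124/85
ω_r/ω_c = 124/85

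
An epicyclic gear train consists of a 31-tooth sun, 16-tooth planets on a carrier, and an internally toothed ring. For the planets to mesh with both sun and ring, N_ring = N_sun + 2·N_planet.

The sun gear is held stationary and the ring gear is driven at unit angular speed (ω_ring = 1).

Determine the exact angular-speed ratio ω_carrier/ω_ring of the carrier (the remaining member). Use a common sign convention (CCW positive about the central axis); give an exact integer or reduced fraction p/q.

N_ring = 31 + 2·16 = 63
31(ω_s−ω_c) = −63(ω_r−ω_c),  ω_s=0, ω_r=1
31(0−ω_c) = −63(1−ω_c)  ⇒  94ω_c = 63  ⇒  ω_c = 63/94
ω_c/ω_r = 63/94

63/94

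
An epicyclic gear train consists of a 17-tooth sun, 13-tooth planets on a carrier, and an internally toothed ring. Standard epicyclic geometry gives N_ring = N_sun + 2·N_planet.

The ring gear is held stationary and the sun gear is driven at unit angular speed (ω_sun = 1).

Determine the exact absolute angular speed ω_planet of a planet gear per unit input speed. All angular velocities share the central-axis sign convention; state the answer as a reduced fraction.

N_ring = 17 + 2·13 = 43
17(ω_s−ω_c) = −43(ω_r−ω_c),  ω_r=0, ω_s=1
17(1−ω_c) = −43(0−ω_c)  ⇒  60ω_c = 17  ⇒  ω_c = 17/60
sun–planet: 17·(1−17/60) = −13·(ω_p−ω_c)  ⇒  ω_p−ω_c = −(17/13)·(43/60) = -731/780
ω_p = 17/60 − 731/780 = -17/26

-17/26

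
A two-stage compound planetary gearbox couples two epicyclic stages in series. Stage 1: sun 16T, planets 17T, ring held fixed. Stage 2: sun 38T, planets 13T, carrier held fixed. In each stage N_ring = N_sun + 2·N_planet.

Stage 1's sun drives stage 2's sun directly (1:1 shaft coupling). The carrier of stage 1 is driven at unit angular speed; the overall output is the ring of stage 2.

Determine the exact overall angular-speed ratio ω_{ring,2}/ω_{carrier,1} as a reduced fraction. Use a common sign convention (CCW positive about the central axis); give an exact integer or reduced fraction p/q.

Stage 1: N_ring = 16 + 2·17 = 50
Stage 1: 16(ω_s−ω_c) = −50(ω_r−ω_c),  ω_r=0, ω_c=1
Stage 1: ω_s = 1 − (50/16)(0−1) = 33/8
  ⇒ ω_s¹/ω_c¹ = 33/8
Stage 2: N_ring = 38 + 2·13 = 64
Stage 2: 38(ω_s−ω_c) = −64(ω_r−ω_c),  ω_c=0, ω_s=1
Stage 2: ω_r = 0 − (38/64)(1−0) = -19/32
  ⇒ ω_r²/ω_s² = -19/32
Coupling ω_s² = ω_s¹ ⇒ overall = 33/8 × -19/32 = -627/256

-627/256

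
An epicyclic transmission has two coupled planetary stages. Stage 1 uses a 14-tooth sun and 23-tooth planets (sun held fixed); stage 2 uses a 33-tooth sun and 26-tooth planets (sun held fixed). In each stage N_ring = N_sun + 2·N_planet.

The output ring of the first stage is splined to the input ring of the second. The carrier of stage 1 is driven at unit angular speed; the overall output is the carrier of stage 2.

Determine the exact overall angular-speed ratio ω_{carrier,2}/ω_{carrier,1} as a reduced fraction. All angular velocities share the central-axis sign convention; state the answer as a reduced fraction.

629/708

Stage 1: N_ring = 14 + 2·23 = 60
Stage 1: 14(ω_s−ω_c) = −60(ω_r−ω_c),  ω_s=0, ω_c=1
Stage 1: ω_r = 1 − (14/60)(0−1) = 37/30
  ⇒ ω_r¹/ω_c¹ = 37/30
Stage 2: N_ring = 33 + 2·26 = 85
Stage 2: 33(ω_s−ω_c) = −85(ω_r−ω_c),  ω_s=0, ω_r=1
Stage 2: 33(0−ω_c) = −85(1−ω_c)  ⇒  118ω_c = 85  ⇒  ω_c = 85/118
  ⇒ ω_c²/ω_r² = 85/118
Coupling ω_r² = ω_r¹ ⇒ overall = 37/30 × 85/118 = 629/708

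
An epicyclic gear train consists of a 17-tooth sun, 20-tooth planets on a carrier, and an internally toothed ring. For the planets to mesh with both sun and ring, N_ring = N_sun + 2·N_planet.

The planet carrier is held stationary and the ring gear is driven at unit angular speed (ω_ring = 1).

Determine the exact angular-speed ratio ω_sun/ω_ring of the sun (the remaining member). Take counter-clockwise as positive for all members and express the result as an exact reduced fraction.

N_ring = 17 + 2·20 = 57
17(ω_s−ω_c) = −57(ω_r−ω_c),  ω_c=0, ω_r=1
ω_s = 0 − (57/17)(1−0) = -57/17
ω_s/ω_r = -57/17

-57/17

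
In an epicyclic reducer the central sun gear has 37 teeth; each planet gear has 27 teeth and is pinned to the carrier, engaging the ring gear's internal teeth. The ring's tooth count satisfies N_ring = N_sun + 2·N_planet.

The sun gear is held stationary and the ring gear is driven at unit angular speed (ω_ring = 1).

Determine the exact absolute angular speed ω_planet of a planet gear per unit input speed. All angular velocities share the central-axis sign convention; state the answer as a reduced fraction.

N_ring = 37 + 2·27 = 91
37(ω_s−ω_c) = −91(ω_r−ω_c),  ω_s=0, ω_r=1
37(0−ω_c) = −91(1−ω_c)  ⇒  128ω_c = 91  ⇒  ω_c = 91/128
sun–planet: 37·(0−91/128) = −27·(ω_p−ω_c)  ⇒  ω_p−ω_c = −(37/27)·(-91/128) = 3367/3456
ω_p = 91/128 + 3367/3456 = 91/54

91/54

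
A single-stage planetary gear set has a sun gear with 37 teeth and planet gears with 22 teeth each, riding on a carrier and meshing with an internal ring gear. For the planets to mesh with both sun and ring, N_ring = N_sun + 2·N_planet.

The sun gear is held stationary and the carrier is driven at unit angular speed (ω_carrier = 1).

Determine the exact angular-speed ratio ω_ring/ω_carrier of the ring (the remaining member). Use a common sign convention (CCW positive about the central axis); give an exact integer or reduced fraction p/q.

N_ring = 37 + 2·22 = 81
37(ω_s−ω_c) = −81(ω_r−ω_c),  ω_s=0, ω_c=1
ω_r = 1 − (37/81)(0−1) = 118/81
ω_r/ω_c = 118/81

118/81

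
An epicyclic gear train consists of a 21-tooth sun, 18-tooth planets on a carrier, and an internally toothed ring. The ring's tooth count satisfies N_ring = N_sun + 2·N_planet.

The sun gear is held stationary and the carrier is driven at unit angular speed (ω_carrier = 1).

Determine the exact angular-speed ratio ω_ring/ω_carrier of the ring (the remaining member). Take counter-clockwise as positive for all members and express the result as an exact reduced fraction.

N_ring = 21 + 2·18 = 57
21(ω_s−ω_c) = −57(ω_r−ω_c),  ω_s=0, ω_c=1
ω_r = 1 − (21/57)(0−1) = 26/19
ω_r/ω_c = 26/19

26/19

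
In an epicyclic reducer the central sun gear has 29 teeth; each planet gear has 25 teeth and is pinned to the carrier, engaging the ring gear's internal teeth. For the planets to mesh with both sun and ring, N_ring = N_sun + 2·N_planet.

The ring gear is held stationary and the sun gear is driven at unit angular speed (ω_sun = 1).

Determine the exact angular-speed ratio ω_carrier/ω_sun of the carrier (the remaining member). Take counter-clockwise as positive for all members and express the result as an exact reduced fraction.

N_ring = 29 + 2·25 = 79
29(ω_s−ω_c) = −79(ω_r−ω_c),  ω_r=0, ω_s=1
29(1−ω_c) = −79(0−ω_c)  ⇒  108ω_c = 29  ⇒  ω_c = 29/108
ω_c/ω_s = 29/108

29/108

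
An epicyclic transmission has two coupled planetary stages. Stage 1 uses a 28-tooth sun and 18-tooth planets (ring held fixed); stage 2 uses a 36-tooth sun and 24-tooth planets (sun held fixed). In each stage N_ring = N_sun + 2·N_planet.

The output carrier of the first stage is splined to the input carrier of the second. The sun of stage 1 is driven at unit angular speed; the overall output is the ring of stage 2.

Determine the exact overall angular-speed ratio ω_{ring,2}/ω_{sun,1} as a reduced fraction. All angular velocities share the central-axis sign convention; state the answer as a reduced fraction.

Stage 1: N_ring = 28 + 2·18 = 64
Stage 1: 28(ω_s−ω_c) = −64(ω_r−ω_c),  ω_r=0, ω_s=1
Stage 1: 28(1−ω_c) = −64(0−ω_c)  ⇒  92ω_c = 28  ⇒  ω_c = 7/23
  ⇒ ω_c¹/ω_s¹ = 7/23
Stage 2: N_ring = 36 + 2·24 = 84
Stage 2: 36(ω_s−ω_c) = −84(ω_r−ω_c),  ω_s=0, ω_c=1
Stage 2: ω_r = 1 − (36/84)(0−1) = 10/7
  ⇒ ω_r²/ω_c² = 10/7
Coupling ω_c² = ω_c¹ ⇒ overall = 7/23 × 10/7 = 10/23

10/23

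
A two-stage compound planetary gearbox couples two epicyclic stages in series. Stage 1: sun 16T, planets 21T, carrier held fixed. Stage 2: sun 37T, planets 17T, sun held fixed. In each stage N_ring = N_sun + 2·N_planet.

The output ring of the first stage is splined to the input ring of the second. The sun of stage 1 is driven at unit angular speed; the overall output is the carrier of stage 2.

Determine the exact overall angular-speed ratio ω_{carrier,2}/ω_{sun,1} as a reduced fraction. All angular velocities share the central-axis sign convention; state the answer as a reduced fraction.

-142/783

Stage 1: N_ring = 16 + 2·21 = 58
Stage 1: 16(ω_s−ω_c) = −58(ω_r−ω_c),  ω_c=0, ω_s=1
Stage 1: ω_r = 0 − (16/58)(1−0) = -8/29
  ⇒ ω_r¹/ω_s¹ = -8/29
Stage 2: N_ring = 37 + 2·17 = 71
Stage 2: 37(ω_s−ω_c) = −71(ω_r−ω_c),  ω_s=0, ω_r=1
Stage 2: 37(0−ω_c) = −71(1−ω_c)  ⇒  108ω_c = 71  ⇒  ω_c = 71/108
  ⇒ ω_c²/ω_r² = 71/108
Coupling ω_r² = ω_r¹ ⇒ overall = -8/29 × 71/108 = -142/783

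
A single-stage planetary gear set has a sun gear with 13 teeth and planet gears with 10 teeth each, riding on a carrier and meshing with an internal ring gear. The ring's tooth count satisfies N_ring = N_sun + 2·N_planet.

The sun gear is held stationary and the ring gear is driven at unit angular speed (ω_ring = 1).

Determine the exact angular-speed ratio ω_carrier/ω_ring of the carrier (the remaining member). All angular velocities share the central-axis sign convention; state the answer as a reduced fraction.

33/46

N_ring = 13 + 2·10 = 33
13(ω_s−ω_c) = −33(ω_r−ω_c),  ω_s=0, ω_r=1
13(0−ω_c) = −33(1−ω_c)  ⇒  46ω_c = 33  ⇒  ω_c = 33/46
ω_c/ω_r = 33/46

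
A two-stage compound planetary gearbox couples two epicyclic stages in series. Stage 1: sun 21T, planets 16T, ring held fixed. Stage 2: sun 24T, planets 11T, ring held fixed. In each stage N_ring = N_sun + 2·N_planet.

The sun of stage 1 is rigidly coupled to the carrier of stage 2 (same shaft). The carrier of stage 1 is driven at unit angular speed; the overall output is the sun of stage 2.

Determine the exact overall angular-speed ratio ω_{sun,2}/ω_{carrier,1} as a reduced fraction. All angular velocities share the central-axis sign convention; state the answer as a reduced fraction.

Stage 1: N_ring = 21 + 2·16 = 53
Stage 1: 21(ω_s−ω_c) = −53(ω_r−ω_c),  ω_r=0, ω_c=1
Stage 1: ω_s = 1 − (53/21)(0−1) = 74/21
  ⇒ ω_s¹/ω_c¹ = 74/21
Stage 2: N_ring = 24 + 2·11 = 46
Stage 2: 24(ω_s−ω_c) = −46(ω_r−ω_c),  ω_r=0, ω_c=1
Stage 2: ω_s = 1 − (46/24)(0−1) = 35/12
  ⇒ ω_s²/ω_c² = 35/12
Coupling ω_c² = ω_s¹ ⇒ overall = 74/21 × 35/12 = 185/18

185/18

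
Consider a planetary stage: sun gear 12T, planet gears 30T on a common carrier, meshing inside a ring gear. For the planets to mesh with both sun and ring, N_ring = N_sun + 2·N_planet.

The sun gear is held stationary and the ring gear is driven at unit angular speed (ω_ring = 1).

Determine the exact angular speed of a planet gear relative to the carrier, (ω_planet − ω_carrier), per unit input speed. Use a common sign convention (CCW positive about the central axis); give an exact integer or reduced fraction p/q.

N_ring = 12 + 2·30 = 72
12(ω_s−ω_c) = −72(ω_r−ω_c),  ω_s=0, ω_r=1
12(0−ω_c) = −72(1−ω_c)  ⇒  84ω_c = 72  ⇒  ω_c = 6/7
sun–planet: 12·(0−6/7) = −30·(ω_p−ω_c)  ⇒  ω_p−ω_c = −(12/30)·(-6/7) = 12/35

12/35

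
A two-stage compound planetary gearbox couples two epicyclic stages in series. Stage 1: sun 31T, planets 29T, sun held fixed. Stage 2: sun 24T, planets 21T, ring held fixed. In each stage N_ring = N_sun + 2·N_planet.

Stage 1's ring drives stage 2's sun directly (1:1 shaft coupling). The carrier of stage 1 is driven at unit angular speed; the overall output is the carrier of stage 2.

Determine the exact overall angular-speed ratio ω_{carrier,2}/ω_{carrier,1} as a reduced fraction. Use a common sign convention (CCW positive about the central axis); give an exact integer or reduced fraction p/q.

Stage 1: N_ring = 31 + 2·29 = 89
Stage 1: 31(ω_s−ω_c) = −89(ω_r−ω_c),  ω_s=0, ω_c=1
Stage 1: ω_r = 1 − (31/89)(0−1) = 120/89
  ⇒ ω_r¹/ω_c¹ = 120/89
Stage 2: N_ring = 24 + 2·21 = 66
Stage 2: 24(ω_s−ω_c) = −66(ω_r−ω_c),  ω_r=0, ω_s=1
Stage 2: 24(1−ω_c) = −66(0−ω_c)  ⇒  90ω_c = 24  ⇒  ω_c = 4/15
  ⇒ ω_c²/ω_s² = 4/15
Coupling ω_s² = ω_r¹ ⇒ overall = 120/89 × 4/15 = 32/89

32/89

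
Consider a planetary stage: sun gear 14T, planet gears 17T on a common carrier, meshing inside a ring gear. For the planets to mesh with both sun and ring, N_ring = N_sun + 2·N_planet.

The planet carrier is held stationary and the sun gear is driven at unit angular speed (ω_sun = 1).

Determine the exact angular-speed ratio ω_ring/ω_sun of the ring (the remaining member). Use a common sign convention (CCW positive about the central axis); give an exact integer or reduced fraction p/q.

-7/24

N_ring = 14 + 2·17 = 48
14(ω_s−ω_c) = −48(ω_r−ω_c),  ω_c=0, ω_s=1
ω_r = 0 − (14/48)(1−0) = -7/24
ω_r/ω_s = -7/24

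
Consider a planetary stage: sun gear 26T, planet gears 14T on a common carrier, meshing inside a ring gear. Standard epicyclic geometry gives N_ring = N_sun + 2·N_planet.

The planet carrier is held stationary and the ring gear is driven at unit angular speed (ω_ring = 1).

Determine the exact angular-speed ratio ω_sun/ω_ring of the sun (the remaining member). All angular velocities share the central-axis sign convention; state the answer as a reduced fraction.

N_ring = 26 + 2·14 = 54
26(ω_s−ω_c) = −54(ω_r−ω_c),  ω_c=0, ω_r=1
ω_s = 0 − (54/26)(1−0) = -27/13
ω_s/ω_r = -27/13

-27/13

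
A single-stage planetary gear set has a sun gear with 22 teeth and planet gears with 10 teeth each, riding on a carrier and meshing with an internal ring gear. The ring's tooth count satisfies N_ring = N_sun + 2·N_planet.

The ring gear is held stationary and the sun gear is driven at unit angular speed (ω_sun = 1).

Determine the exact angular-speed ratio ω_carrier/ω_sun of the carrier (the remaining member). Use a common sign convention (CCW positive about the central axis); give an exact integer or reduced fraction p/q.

11/32

N_ring = 22 + 2·10 = 42
22(ω_s−ω_c) = −42(ω_r−ω_c),  ω_r=0, ω_s=1
22(1−ω_c) = −42(0−ω_c)  ⇒  64ω_c = 22  ⇒  ω_c = 11/32
ω_c/ω_s = 11/32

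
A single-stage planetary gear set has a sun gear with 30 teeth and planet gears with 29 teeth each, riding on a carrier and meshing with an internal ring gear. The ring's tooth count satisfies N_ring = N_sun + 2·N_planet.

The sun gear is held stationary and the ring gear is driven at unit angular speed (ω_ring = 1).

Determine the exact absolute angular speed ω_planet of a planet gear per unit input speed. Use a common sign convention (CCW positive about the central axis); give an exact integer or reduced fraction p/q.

N_ring = 30 + 2·29 = 88
30(ω_s−ω_c) = −88(ω_r−ω_c),  ω_s=0, ω_r=1
30(0−ω_c) = −88(1−ω_c)  ⇒  118ω_c = 88  ⇒  ω_c = 44/59
sun–planet: 30·(0−44/59) = −29·(ω_p−ω_c)  ⇒  ω_p−ω_c = −(30/29)·(-44/59) = 1320/1711
ω_p = 44/59 + 1320/1711 = 44/29

44/29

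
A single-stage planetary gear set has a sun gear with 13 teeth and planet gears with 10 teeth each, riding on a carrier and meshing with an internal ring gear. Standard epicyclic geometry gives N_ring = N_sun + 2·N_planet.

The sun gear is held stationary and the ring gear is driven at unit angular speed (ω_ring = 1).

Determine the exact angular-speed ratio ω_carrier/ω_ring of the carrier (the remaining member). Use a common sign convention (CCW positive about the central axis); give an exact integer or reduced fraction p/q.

N_ring = 13 + 2·10 = 33
13(ω_s−ω_c) = −33(ω_r−ω_c),  ω_s=0, ω_r=1
13(0−ω_c) = −33(1−ω_c)  ⇒  46ω_c = 33  ⇒  ω_c = 33/46
ω_c/ω_r = 33/46

33/46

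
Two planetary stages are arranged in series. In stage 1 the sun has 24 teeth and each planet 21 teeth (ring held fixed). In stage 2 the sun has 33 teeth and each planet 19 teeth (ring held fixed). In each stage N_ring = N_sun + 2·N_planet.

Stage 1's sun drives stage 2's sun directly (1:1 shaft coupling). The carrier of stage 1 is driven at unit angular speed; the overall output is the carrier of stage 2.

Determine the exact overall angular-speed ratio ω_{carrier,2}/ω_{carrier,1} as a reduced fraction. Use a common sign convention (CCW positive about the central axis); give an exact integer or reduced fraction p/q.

Stage 1: N_ring = 24 + 2·21 = 66
Stage 1: 24(ω_s−ω_c) = −66(ω_r−ω_c),  ω_r=0, ω_c=1
Stage 1: ω_s = 1 − (66/24)(0−1) = 15/4
  ⇒ ω_s¹/ω_c¹ = 15/4
Stage 2: N_ring = 33 + 2·19 = 71
Stage 2: 33(ω_s−ω_c) = −71(ω_r−ω_c),  ω_r=0, ω_s=1
Stage 2: 33(1−ω_c) = −71(0−ω_c)  ⇒  104ω_c = 33  ⇒  ω_c = 33/104
  ⇒ ω_c²/ω_s² = 33/104
Coupling ω_s² = ω_s¹ ⇒ overall = 15/4 × 33/104 = 495/416

495/416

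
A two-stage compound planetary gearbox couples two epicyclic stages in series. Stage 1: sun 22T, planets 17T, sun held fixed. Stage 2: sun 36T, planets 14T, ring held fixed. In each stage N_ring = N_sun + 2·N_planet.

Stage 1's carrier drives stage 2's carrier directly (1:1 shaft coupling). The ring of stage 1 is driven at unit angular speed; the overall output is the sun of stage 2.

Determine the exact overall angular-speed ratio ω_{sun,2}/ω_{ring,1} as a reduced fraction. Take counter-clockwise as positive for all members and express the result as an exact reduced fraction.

Stage 1: N_ring = 22 + 2·17 = 56
Stage 1: 22(ω_s−ω_c) = −56(ω_r−ω_c),  ω_s=0, ω_r=1
Stage 1: 22(0−ω_c) = −56(1−ω_c)  ⇒  78ω_c = 56  ⇒  ω_c = 28/39
  ⇒ ω_c¹/ω_r¹ = 28/39
Stage 2: N_ring = 36 + 2·14 = 64
Stage 2: 36(ω_s−ω_c) = −64(ω_r−ω_c),  ω_r=0, ω_c=1
Stage 2: ω_s = 1 − (64/36)(0−1) = 25/9
  ⇒ ω_s²/ω_c² = 25/9
Coupling ω_c² = ω_c¹ ⇒ overall = 28/39 × 25/9 = 700/351

700/351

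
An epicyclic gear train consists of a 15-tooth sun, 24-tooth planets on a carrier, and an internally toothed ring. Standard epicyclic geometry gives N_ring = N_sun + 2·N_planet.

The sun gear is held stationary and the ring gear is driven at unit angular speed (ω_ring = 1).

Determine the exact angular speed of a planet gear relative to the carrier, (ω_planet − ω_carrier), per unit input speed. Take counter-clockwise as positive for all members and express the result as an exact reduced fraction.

105/208

N_ring = 15 + 2·24 = 63
15(ω_s−ω_c) = −63(ω_r−ω_c),  ω_s=0, ω_r=1
15(0−ω_c) = −63(1−ω_c)  ⇒  78ω_c = 63  ⇒  ω_c = 21/26
sun–planet: 15·(0−21/26) = −24·(ω_p−ω_c)  ⇒  ω_p−ω_c = −(15/24)·(-21/26) = 105/208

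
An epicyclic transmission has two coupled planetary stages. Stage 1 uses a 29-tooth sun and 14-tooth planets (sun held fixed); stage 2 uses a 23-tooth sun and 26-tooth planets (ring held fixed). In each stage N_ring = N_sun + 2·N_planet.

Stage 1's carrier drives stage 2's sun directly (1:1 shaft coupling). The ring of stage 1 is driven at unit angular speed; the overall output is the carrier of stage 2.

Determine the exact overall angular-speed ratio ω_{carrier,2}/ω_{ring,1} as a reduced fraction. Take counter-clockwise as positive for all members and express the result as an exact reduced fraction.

1311/8428

Stage 1: N_ring = 29 + 2·14 = 57
Stage 1: 29(ω_s−ω_c) = −57(ω_r−ω_c),  ω_s=0, ω_r=1
Stage 1: 29(0−ω_c) = −57(1−ω_c)  ⇒  86ω_c = 57  ⇒  ω_c = 57/86
  ⇒ ω_c¹/ω_r¹ = 57/86
Stage 2: N_ring = 23 + 2·26 = 75
Stage 2: 23(ω_s−ω_c) = −75(ω_r−ω_c),  ω_r=0, ω_s=1
Stage 2: 23(1−ω_c) = −75(0−ω_c)  ⇒  98ω_c = 23  ⇒  ω_c = 23/98
  ⇒ ω_c²/ω_s² = 23/98
Coupling ω_s² = ω_c¹ ⇒ overall = 57/86 × 23/98 = 1311/8428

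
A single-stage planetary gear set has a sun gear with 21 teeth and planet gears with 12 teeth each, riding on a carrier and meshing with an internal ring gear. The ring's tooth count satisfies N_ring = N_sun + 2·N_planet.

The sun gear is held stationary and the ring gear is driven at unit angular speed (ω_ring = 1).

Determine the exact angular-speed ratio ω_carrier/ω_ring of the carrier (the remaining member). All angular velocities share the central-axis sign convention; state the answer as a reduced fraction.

N_ring = 21 + 2·12 = 45
21(ω_s−ω_c) = −45(ω_r−ω_c),  ω_s=0, ω_r=1
21(0−ω_c) = −45(1−ω_c)  ⇒  66ω_c = 45  ⇒  ω_c = 15/22
ω_c/ω_r = 15/22

15/22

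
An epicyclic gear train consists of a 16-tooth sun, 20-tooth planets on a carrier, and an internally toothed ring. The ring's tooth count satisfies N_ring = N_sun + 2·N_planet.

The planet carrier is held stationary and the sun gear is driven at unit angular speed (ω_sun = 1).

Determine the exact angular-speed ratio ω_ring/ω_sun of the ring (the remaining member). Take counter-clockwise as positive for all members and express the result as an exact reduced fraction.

-2/7

N_ring = 16 + 2·20 = 56
16(ω_s−ω_c) = −56(ω_r−ω_c),  ω_c=0, ω_s=1
ω_r = 0 − (16/56)(1−0) = -2/7
ω_r/ω_s = -2/7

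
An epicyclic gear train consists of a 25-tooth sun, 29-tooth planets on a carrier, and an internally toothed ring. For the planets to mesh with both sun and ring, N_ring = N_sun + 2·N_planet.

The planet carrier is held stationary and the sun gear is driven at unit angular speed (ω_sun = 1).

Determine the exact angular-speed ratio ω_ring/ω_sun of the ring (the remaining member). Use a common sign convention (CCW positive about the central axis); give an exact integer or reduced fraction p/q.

-25/83

N_ring = 25 + 2·29 = 83
25(ω_s−ω_c) = −83(ω_r−ω_c),  ω_c=0, ω_s=1
ω_r = 0 − (25/83)(1−0) = -25/83
ω_r/ω_s = -25/83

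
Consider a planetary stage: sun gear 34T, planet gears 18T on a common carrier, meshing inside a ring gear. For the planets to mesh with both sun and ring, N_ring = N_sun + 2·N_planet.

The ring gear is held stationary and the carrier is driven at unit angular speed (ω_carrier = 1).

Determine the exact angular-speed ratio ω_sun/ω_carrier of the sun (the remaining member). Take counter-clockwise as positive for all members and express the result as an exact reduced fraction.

52/17

N_ring = 34 + 2·18 = 70
34(ω_s−ω_c) = −70(ω_r−ω_c),  ω_r=0, ω_c=1
ω_s = 1 − (70/34)(0−1) = 52/17
ω_s/ω_c = 52/17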